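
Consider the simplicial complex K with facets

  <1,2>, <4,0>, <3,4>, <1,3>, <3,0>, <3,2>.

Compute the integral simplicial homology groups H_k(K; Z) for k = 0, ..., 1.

H_0 = Z,  H_1 = Z^2.

Order the vertices as 0 < 1 < 2 < 3 < 4. Listing each simplex with vertices in this order, K has dimension 1 with simplices:

  0-simplices (5): [0], [1], [2], [3], [4]
  1-simplices (6): [0,3], [0,4], [1,2], [1,3], [2,3], [3,4]

Hence C_0 ≅ Z^5, C_1 ≅ Z^6.

The boundary map ∂_1: C_1 → C_0 sends each edge [p,q] (with p < q) to q − p. For instance
  ∂[0,4] = [4] − [0].
The 5×6 boundary matrix has rank 4 and Smith normal form diag(1,1,1,1).

From H_k ≅ ker(∂_k) / im(∂_{k+1}) we obtain:

  H_0: rank C_0 − rank ∂_1 = 5 − 4 = 1, and the invariant factors of ∂_1 are all 1, so H_0 ≅ Z.
  H_1: rank ker ∂_1 − rank ∂_2 = (6 − 4) − 0 = 2, and there is no ∂_2, so H_1 ≅ Z^2.

As a check, the Euler characteristic is 5 − 6 = -1, which agrees with 1 − 2 = -1.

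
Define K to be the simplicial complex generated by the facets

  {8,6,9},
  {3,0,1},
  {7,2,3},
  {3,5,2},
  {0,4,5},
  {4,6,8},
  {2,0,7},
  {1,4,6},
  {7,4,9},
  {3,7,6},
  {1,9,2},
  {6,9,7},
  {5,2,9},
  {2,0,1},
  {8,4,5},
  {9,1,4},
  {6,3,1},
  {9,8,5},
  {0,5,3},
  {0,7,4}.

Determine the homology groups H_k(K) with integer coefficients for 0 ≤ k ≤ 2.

Order the vertices as 0 < 1 < 2 < 3 < 4 < 5 < 6 < 7 < 8 < 9. Listing each simplex with vertices in this order, K has dimension 2 with simplices:

  0-simplices (10): [0], [1], [2], [3], [4], [5], [6], [7], [8], [9]
  1-simplices (30): (30 of them)
  2-simplices (20): (20 of them)

Hence C_0 ≅ Z^10, C_1 ≅ Z^30, C_2 ≅ Z^20.

The boundary map ∂_1: C_1 → C_0 is given by ∂[p,q] = [q] − [p].
As a 10×30 matrix over Z this has rank 9, with invariant factors (1,1,1,1,1,1,1,1,1).

The boundary map ∂_2: C_2 → C_1 maps a triangle to the signed sum of its edges. For instance
  ∂[3,6,7] = [6,7] − [3,7] + [3,6],
  ∂[1,4,6] = [4,6] − [1,6] + [1,4].
This gives a 30×20 integer matrix of rank 20; reducing to Smith normal form yields diagonal entries (1,1,1,1,1,1,1,1,1,1,1,1,1,1,1,1,1,1,1,2).

Reading off H_k = ker ∂_k / im ∂_{k+1}:

  H_0: rank C_0 − rank ∂_1 = 10 − 9 = 1, and the invariant factors of ∂_1 are all 1, so H_0 = Z.
  H_1: rank ker ∂_1 − rank ∂_2 = (30 − 9) − 20 = 1, and ∂_2 has invariant factor 2 > 1, so H_1 = Z ⊕ Z/2.
  H_2: rank ker ∂_2 − rank ∂_3 = (20 − 20) − 0 = 0, and there is no ∂_3, so H_2 = 0.

(K is a triangulation of the Klein bottle.)

H_0 = Z,  H_1 = Z ⊕ Z/2,  H_2 = 0.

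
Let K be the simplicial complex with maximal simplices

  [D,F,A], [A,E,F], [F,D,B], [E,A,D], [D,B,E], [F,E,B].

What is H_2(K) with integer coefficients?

H_2 ≅ Z.

Take the total order A < B < D < E < F on the vertex set. Then K (dimension 2) consists of the simplices:

  0-simplices (5): A, B, D, E, F
  1-simplices (9): AD, AE, AF, BD, BE, BF, DE, DF, EF
  2-simplices (6): ADE, ADF, AEF, BDE, BDF, BEF

so the chain groups are C_0 ≅ Z^5, C_1 ≅ Z^9, C_2 ≅ Z^6.

The boundary map ∂_1: C_1 → C_0 maps an edge to its endpoints' difference, ∂[p,q] = q − p. For instance
  ∂EF = F − E.
This gives a 5×9 integer matrix of rank 4; reducing to Smith normal form yields diagonal entries (1,1,1,1).

∂_2: C_2 → C_1 maps a triangle to the signed sum of its edges. For instance
  ∂ADE = DE − AE + AD,
  ∂AEF = EF − AF + AE.
The 9×6 boundary matrix has rank 5 and Smith normal form diag(1,1,1,1,1).

Computing H_k = (kernel of ∂_k) / (image of ∂_{k+1}):

  H_2: rank ker ∂_2 − rank ∂_3 = (6 − 5) − 0 = 1, and there is no ∂_3, so H_2 ≅ Z.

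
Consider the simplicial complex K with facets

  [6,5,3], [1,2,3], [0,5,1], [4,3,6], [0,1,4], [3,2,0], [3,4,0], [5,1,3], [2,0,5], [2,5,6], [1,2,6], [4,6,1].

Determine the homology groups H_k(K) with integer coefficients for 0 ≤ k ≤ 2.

Take the total order 0 < 1 < 2 < 3 < 4 < 5 < 6 on the vertex set. Then K (dimension 2) consists of the simplices:

  0-simplices (7): [0], [1], [2], [3], [4], [5], [6]
  1-simplices (18): [0,1], [0,2], [0,3], [0,4], [0,5], [1,2], [1,3], [1,4], [1,5], [1,6], [2,3], [2,5], [2,6], [3,4], [3,5], [3,6], [4,6], [5,6]
  2-simplices (12): [0,1,4], [0,1,5], [0,2,3], [0,2,5], [0,3,4], [1,2,3], [1,2,6], [1,3,5], [1,4,6], [2,5,6], [3,4,6], [3,5,6]

so the chain groups are C_0 ≅ Z^7, C_1 ≅ Z^18, C_2 ≅ Z^12.

∂_1: C_1 → C_0 is given by ∂[p,q] = [q] − [p]. For instance
  ∂[2,3] = [3] − [2].
This gives a 7×18 integer matrix of rank 6; reducing to Smith normal form yields diagonal entries (1,1,1,1,1,1).

The boundary map ∂_2: C_2 → C_1 maps a triangle to the signed sum of its edges. For instance
  ∂[0,1,4] = [1,4] − [0,4] + [0,1],
  ∂[0,3,4] = [3,4] − [0,4] + [0,3].
The resulting 18×12 matrix has rank 12, and its Smith normal form has invariant factors (1,1,1,1,1,1,1,1,1,1,1,2).

Reading off H_k = ker ∂_k / im ∂_{k+1}:

  H_0: rank C_0 − rank ∂_1 = 7 − 6 = 1, and the invariant factors of ∂_1 are all 1, so H_0 = Z.
  H_1: rank ker ∂_1 − rank ∂_2 = (18 − 6) − 12 = 0, and ∂_2 has invariant factor 2 > 1, so H_1 = Z/2.
  H_2: rank ker ∂_2 − rank ∂_3 = (12 − 12) − 0 = 0, and there is no ∂_3, so H_2 = 0.

As a check, the Euler characteristic is 7 − 18 + 12 = 1, which agrees with 1 − 0 + 0 = 1.
(K is a triangulation of the real projective plane RP^2.)

H_0 = Z,  H_1 = Z/2,  H_2 = 0.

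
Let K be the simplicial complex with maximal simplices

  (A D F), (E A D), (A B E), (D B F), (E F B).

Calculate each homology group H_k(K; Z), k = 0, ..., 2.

H_0 ≅ Z,  H_1 ≅ Z,  H_2 = 0.

We work with the vertex ordering A < B < D < E < F. The simplices of K, each written with vertices in increasing order, are:

  0-simplices (5): A, B, D, E, F
  1-simplices (10): AB, AD, AE, AF, BD, BE, BF, DE, DF, EF
  2-simplices (5): ABE, ADE, ADF, BDF, BEF

giving chain groups C_0 ≅ Z^5, C_1 ≅ Z^10, C_2 ≅ Z^5.

The boundary map ∂_1: C_1 → C_0 is given by ∂[p,q] = [q] − [p].
The resulting 5×10 matrix has rank 4, and its Smith normal form has invariant factors (1,1,1,1).

∂_2: C_2 → C_1 maps a triangle to the signed sum of its edges. For instance
  ∂BEF = EF − BF + BE,
  ∂ADF = DF − AF + AD.
The resulting 10×5 matrix has rank 5, and its Smith normal form has invariant factors (1,1,1,1,1).

Computing H_k = (kernel of ∂_k) / (image of ∂_{k+1}):

  H_0: rank C_0 − rank ∂_1 = 5 − 4 = 1, and the invariant factors of ∂_1 are all 1, so H_0 = Z.
  H_1: rank ker ∂_1 − rank ∂_2 = (10 − 4) − 5 = 1, and the invariant factors of ∂_2 are all 1, so H_1 = Z.
  H_2: rank ker ∂_2 − rank ∂_3 = (5 − 5) − 0 = 0, and there is no ∂_3, so H_2 = 0.

As a check, the Euler characteristic is 5 − 10 + 5 = 0, which agrees with 1 − 1 + 0 = 0.
(K is a triangulation of the Möbius band.)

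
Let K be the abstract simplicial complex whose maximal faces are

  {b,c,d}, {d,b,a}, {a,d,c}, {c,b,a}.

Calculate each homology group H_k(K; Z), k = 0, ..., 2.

We work with the vertex ordering a < b < c < d. The simplices of K, each written with vertices in increasing order, are:

  0-simplices (4): a, b, c, d
  1-simplices (6): ab, ac, ad, bc, bd, cd
  2-simplices (4): abc, abd, acd, bcd

giving chain groups C_0 ≅ Z^4, C_1 ≅ Z^6, C_2 ≅ Z^4.

The boundary map ∂_1: C_1 → C_0 sends each edge [p,q] (with p < q) to q − p. For instance
  ∂cd = d − c.
This gives a 4×6 integer matrix of rank 3; reducing to Smith normal form yields diagonal entries (1,1,1).

The boundary map ∂_2: C_2 → C_1 sends each 2-simplex [p,q,r] to [q,r] − [p,r] + [p,q]. For instance
  ∂abc = bc − ac + ab,
  ∂bcd = cd − bd + bc.
As a 6×4 matrix over Z this has rank 3, with invariant factors (1,1,1).

Reading off H_k = ker ∂_k / im ∂_{k+1}:

  H_0: rank C_0 − rank ∂_1 = 4 − 3 = 1, and the invariant factors of ∂_1 are all 1, so H_0 = Z.
  H_1: rank ker ∂_1 − rank ∂_2 = (6 − 3) − 3 = 0, and the invariant factors of ∂_2 are all 1, so H_1 = 0.
  H_2: rank ker ∂_2 − rank ∂_3 = (4 − 3) − 0 = 1, and there is no ∂_3, so H_2 = Z.

(K is a triangulation of the 2-sphere S^2.)

H_0 ≅ Z,  H_1 = 0,  H_2 ≅ Z.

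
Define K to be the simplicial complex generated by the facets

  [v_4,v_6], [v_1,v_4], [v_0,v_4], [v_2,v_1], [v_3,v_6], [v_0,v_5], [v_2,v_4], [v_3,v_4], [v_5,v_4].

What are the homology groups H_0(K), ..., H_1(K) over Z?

Fix the vertex order v_0 < v_1 < v_2 < v_3 < v_4 < v_5 < v_6 and write every simplex with vertices in increasing order. Then dim K = 1 and the simplices of K are:

  0-simplices (7): [v_0], [v_1], [v_2], [v_3], [v_4], [v_5], [v_6]
  1-simplices (9): [v_0,v_4], [v_0,v_5], [v_1,v_2], [v_1,v_4], [v_2,v_4], [v_3,v_4], [v_3,v_6], [v_4,v_5], [v_4,v_6]

giving chain groups C_0 ≅ Z^7, C_1 ≅ Z^9.

Boundary ∂_1: C_1 → C_0 is given by ∂[p,q] = [q] − [p].
As a 7×9 matrix over Z this has rank 6, with invariant factors (1,1,1,1,1,1).

Reading off H_k = ker ∂_k / im ∂_{k+1}:

  H_0: rank C_0 − rank ∂_1 = 7 − 6 = 1, and the invariant factors of ∂_1 are all 1, so H_0 = Z.
  H_1: rank ker ∂_1 − rank ∂_2 = (9 − 6) − 0 = 3, and there is no ∂_2, so H_1 = Z^3.

H_0 = Z,  H_1 = Z^3.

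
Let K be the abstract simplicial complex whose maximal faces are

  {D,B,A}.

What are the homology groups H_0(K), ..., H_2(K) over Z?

Order the vertices as A < B < D. Listing each simplex with vertices in this order, K has dimension 2 with simplices:

  0-simplices (3): A, B, D
  1-simplices (3): AB, AD, BD
  2-simplices (1): ABD

so the chain groups are C_0 ≅ Z^3, C_1 ≅ Z^3, C_2 ≅ Z^1.

Boundary ∂_1: C_1 → C_0 is given by ∂[p,q] = [q] − [p].
The resulting 3×3 matrix has rank 2, and its Smith normal form has invariant factors (1,1).

∂_2: C_2 → C_1 sends each 2-simplex [p,q,r] to [q,r] − [p,r] + [p,q]. For instance
  ∂ABD = BD − AD + AB.
The 3×1 boundary matrix has rank 1 and Smith normal form diag(1).

Computing H_k = (kernel of ∂_k) / (image of ∂_{k+1}):

  H_0: rank C_0 − rank ∂_1 = 3 − 2 = 1, and the invariant factors of ∂_1 are all 1, so H_0 ≅ Z.
  H_1: rank ker ∂_1 − rank ∂_2 = (3 − 2) − 1 = 0, and the invariant factors of ∂_2 are all 1, so H_1 ≅ 0.
  H_2: rank ker ∂_2 − rank ∂_3 = (1 − 1) − 0 = 0, and there is no ∂_3, so H_2 ≅ 0.

H_0 ≅ Z,  H_1 = 0,  H_2 = 0.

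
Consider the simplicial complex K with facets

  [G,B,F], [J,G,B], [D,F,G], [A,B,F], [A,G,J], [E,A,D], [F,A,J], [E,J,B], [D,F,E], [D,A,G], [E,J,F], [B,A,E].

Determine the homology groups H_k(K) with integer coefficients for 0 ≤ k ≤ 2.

Take the total order A < B < D < E < F < G < J on the vertex set. Then K (dimension 2) consists of the simplices:

  0-simplices (7): A, B, D, E, F, G, J
  1-simplices (18): AB, AD, AE, AF, AG, AJ, BE, BF, BG, BJ, DE, DF, DG, EF, EJ, FG, FJ, GJ
  2-simplices (12): ABE, ABF, ADE, ADG, AFJ, AGJ, BEJ, BFG, BGJ, DEF, DFG, EFJ

Hence C_0 ≅ Z^7, C_1 ≅ Z^18, C_2 ≅ Z^12.

Boundary ∂_1: C_1 → C_0 sends each edge [p,q] (with p < q) to q − p.
This gives a 7×18 integer matrix of rank 6; reducing to Smith normal form yields diagonal entries (1,1,1,1,1,1).

The boundary map ∂_2: C_2 → C_1 acts by ∂[p,q,r] = [q,r] − [p,r] + [p,q]. For instance
  ∂ADG = DG − AG + AD,
  ∂BGJ = GJ − BJ + BG.
As a 18×12 matrix over Z this has rank 12, with invariant factors (1,1,1,1,1,1,1,1,1,1,1,2).

Reading off H_k = ker ∂_k / im ∂_{k+1}:

  H_0: rank C_0 − rank ∂_1 = 7 − 6 = 1, and the invariant factors of ∂_1 are all 1, so H_0 = Z.
  H_1: rank ker ∂_1 − rank ∂_2 = (18 − 6) − 12 = 0, and ∂_2 has invariant factor 2 > 1, so H_1 = Z/2.
  H_2: rank ker ∂_2 − rank ∂_3 = (12 − 12) − 0 = 0, and there is no ∂_3, so H_2 = 0.

H_0 ≅ Z,  H_1 ≅ Z/2,  H_2 = 0.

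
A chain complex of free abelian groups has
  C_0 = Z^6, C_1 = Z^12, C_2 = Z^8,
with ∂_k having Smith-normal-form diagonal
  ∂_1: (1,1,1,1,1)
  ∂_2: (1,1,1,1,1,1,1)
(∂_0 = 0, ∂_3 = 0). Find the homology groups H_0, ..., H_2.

H_0: b_0 = 6 − 0 − 5 = 1; torsion from ∂_1 factors > 1: none. So H_0 ≅ Z.
H_1: b_1 = 12 − 5 − 7 = 0; torsion from ∂_2 factors > 1: none. So H_1 ≅ 0.
H_2: b_2 = 8 − 7 − 0 = 1; torsion from ∂_3 factors > 1: none. So H_2 ≅ Z.

H_0 ≅ Z,  H_1 = 0,  H_2 ≅ Z.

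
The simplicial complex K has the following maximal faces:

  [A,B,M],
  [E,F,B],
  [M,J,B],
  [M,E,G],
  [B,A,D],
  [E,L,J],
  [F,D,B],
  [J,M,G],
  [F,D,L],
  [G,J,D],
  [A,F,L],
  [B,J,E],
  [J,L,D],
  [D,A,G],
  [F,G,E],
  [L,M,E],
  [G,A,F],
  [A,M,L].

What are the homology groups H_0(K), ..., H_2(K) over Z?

K has 9 vertices, 27 edges, 18 triangles.
rank ∂_0 = 0, rank ∂_1 = 8 ⇒ b_0 = 9 − 0 − 8 = 1; all invariant factors of ∂_1 are 1 so no torsion. So H_0 = Z.
rank ∂_1 = 8, rank ∂_2 = 18 ⇒ b_1 = 27 − 8 − 18 = 1; ∂_2 has invariant factor(s) [2] giving torsion. So H_1 = Z ⊕ Z/2Z.
rank ∂_2 = 18, rank ∂_3 = 0 ⇒ b_2 = 18 − 18 − 0 = 0. So H_2 = 0.

H_0 = Z,  H_1 = Z ⊕ Z/2Z,  H_2 = 0.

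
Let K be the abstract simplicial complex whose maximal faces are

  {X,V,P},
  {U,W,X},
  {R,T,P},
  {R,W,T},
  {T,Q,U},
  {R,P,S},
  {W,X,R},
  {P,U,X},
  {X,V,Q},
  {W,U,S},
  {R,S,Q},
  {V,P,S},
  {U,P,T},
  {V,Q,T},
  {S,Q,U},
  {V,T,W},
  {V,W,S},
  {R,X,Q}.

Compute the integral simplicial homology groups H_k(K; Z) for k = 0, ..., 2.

Take the total order P < Q < R < S < T < U < V < W < X on the vertex set. Then K (dimension 2) consists of the simplices:

  0-simplices (9): P, Q, R, S, T, U, V, W, X
  1-simplices (27): PR, PS, PT, PU, PV, PX, QR, QS, QT, QU, QV, QX, RS, RT, RW, RX, SU, SV, SW, TU, TV, TW, UW, UX, VW, VX, WX
  2-simplices (18): PRS, PRT, PSV, PTU, PUX, PVX, QRS, QRX, QSU, QTU, QTV, QVX, RTW, RWX, SUW, SVW, TVW, UWX

Hence C_0 ≅ Z^9, C_1 ≅ Z^27, C_2 ≅ Z^18.

The boundary map ∂_1: C_1 → C_0 maps an edge to its endpoints' difference, ∂[p,q] = q − p. For instance
  ∂PU = U − P.
This gives a 9×27 integer matrix of rank 8; reducing to Smith normal form yields diagonal entries (1,1,1,1,1,1,1,1).

∂_2: C_2 → C_1 maps a triangle to the signed sum of its edges. For instance
  ∂QRX = RX − QX + QR,
  ∂SUW = UW − SW + SU.
This gives a 27×18 integer matrix of rank 17; reducing to Smith normal form yields diagonal entries (1,1,1,1,1,1,1,1,1,1,1,1,1,1,1,1,1).

Reading off H_k = ker ∂_k / im ∂_{k+1}:

  H_0: rank C_0 − rank ∂_1 = 9 − 8 = 1, and the invariant factors of ∂_1 are all 1, so H_0 ≅ Z.
  H_1: rank ker ∂_1 − rank ∂_2 = (27 − 8) − 17 = 2, and the invariant factors of ∂_2 are all 1, so H_1 ≅ Z^2.
  H_2: rank ker ∂_2 − rank ∂_3 = (18 − 17) − 0 = 1, and there is no ∂_3, so H_2 ≅ Z.

As a check, the Euler characteristic is 9 − 27 + 18 = 0, which agrees with 1 − 2 + 1 = 0.

H_0 = Z,  H_1 = Z^2,  H_2 = Z.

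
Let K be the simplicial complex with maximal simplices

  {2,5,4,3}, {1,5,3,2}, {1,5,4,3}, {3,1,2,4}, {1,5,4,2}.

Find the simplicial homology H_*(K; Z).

We work with the vertex ordering 1 < 2 < 3 < 4 < 5. The simplices of K, each written with vertices in increasing order, are:

  0-simplices (5): [1], [2], [3], [4], [5]
  1-simplices (10): [1,2], [1,3], [1,4], [1,5], [2,3], [2,4], [2,5], [3,4], [3,5], [4,5]
  2-simplices (10): [1,2,3], [1,2,4], [1,2,5], [1,3,4], [1,3,5], [1,4,5], [2,3,4], [2,3,5], [2,4,5], [3,4,5]
  3-simplices (5): [1,2,3,4], [1,2,3,5], [1,2,4,5], [1,3,4,5], [2,3,4,5]

giving chain groups C_0 ≅ Z^5, C_1 ≅ Z^10, C_2 ≅ Z^10, C_3 ≅ Z^5.

∂_1: C_1 → C_0 sends each edge [p,q] (with p < q) to q − p.
This gives a 5×10 integer matrix of rank 4; reducing to Smith normal form yields diagonal entries (1,1,1,1).

∂_2: C_2 → C_1 maps a triangle to the signed sum of its edges. For instance
  ∂[1,2,4] = [2,4] − [1,4] + [1,2],
  ∂[1,3,4] = [3,4] − [1,4] + [1,3].
The resulting 10×10 matrix has rank 6, and its Smith normal form has invariant factors (1,1,1,1,1,1).

The boundary map ∂_3: C_3 → C_2 sends each 3-simplex σ to the alternating sum Σ_i (−1)^i (σ with its i-th vertex removed). For instance
  ∂[1,3,4,5] = [3,4,5] − [1,4,5] + [1,3,5] − [1,3,4],
  ∂[1,2,3,5] = [2,3,5] − [1,3,5] + [1,2,5] − [1,2,3].
The resulting 10×5 matrix has rank 4, and its Smith normal form has invariant factors (1,1,1,1).

Reading off H_k = ker ∂_k / im ∂_{k+1}:

  H_0: rank C_0 − rank ∂_1 = 5 − 4 = 1, and the invariant factors of ∂_1 are all 1, so H_0 ≅ Z.
  H_1: rank ker ∂_1 − rank ∂_2 = (10 − 4) − 6 = 0, and the invariant factors of ∂_2 are all 1, so H_1 ≅ 0.
  H_2: rank ker ∂_2 − rank ∂_3 = (10 − 6) − 4 = 0, and the invariant factors of ∂_3 are all 1, so H_2 ≅ 0.
  H_3: rank ker ∂_3 − rank ∂_4 = (5 − 4) − 0 = 1, and there is no ∂_4, so H_3 ≅ Z.

As a check, the Euler characteristic is 5 − 10 + 10 − 5 = 0, which agrees with 1 − 0 + 0 − 1 = 0.

H_0 ≅ Z,  H_1 = 0,  H_2 = 0,  H_3 ≅ Z.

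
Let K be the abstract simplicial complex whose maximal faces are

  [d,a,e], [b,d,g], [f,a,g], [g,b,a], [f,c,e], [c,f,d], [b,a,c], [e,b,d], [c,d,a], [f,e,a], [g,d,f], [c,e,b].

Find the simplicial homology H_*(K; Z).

Fix the vertex order a < b < c < d < e < f < g and write every simplex with vertices in increasing order. Then dim K = 2 and the simplices of K are:

  0-simplices (7): a, b, c, d, e, f, g
  1-simplices (18): ab, ac, ad, ae, af, ag, bc, bd, be, bg, cd, ce, cf, de, df, dg, ef, fg
  2-simplices (12): abc, abg, acd, ade, aef, afg, bce, bde, bdg, cdf, cef, dfg

so the chain groups are C_0 ≅ Z^7, C_1 ≅ Z^18, C_2 ≅ Z^12.

The boundary map ∂_1: C_1 → C_0 sends each edge [p,q] (with p < q) to q − p.
As a 7×18 matrix over Z this has rank 6, with invariant factors (1,1,1,1,1,1).

The boundary map ∂_2: C_2 → C_1 sends each 2-simplex [p,q,r] to [q,r] − [p,r] + [p,q]. For instance
  ∂bdg = dg − bg + bd,
  ∂afg = fg − ag + af.
The resulting 18×12 matrix has rank 12, and its Smith normal form has invariant factors (1,1,1,1,1,1,1,1,1,1,1,2).

Computing H_k = (kernel of ∂_k) / (image of ∂_{k+1}):

  H_0: rank C_0 − rank ∂_1 = 7 − 6 = 1, and the invariant factors of ∂_1 are all 1, so H_0 ≅ Z.
  H_1: rank ker ∂_1 − rank ∂_2 = (18 − 6) − 12 = 0, and ∂_2 has invariant factor 2 > 1, so H_1 ≅ Z/2.
  H_2: rank ker ∂_2 − rank ∂_3 = (12 − 12) − 0 = 0, and there is no ∂_3, so H_2 ≅ 0.

As a check, the Euler characteristic is 7 − 18 + 12 = 1, which agrees with 1 − 0 + 0 = 1.
(K is a triangulation of the real projective plane RP^2.)

H_0 = Z,  H_1 = Z/2,  H_2 = 0.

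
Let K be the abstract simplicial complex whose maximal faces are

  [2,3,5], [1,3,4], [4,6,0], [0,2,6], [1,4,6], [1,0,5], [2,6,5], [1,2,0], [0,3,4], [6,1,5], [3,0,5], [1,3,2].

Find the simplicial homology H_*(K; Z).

K has 7 vertices, 18 edges, 12 triangles.
rank ∂_0 = 0, rank ∂_1 = 6 ⇒ b_0 = 7 − 0 − 6 = 1; all invariant factors of ∂_1 are 1 so no torsion. So H_0 = Z.
rank ∂_1 = 6, rank ∂_2 = 12 ⇒ b_1 = 18 − 6 − 12 = 0; ∂_2 has invariant factor(s) [2] giving torsion. So H_1 = Z_2.
rank ∂_2 = 12, rank ∂_3 = 0 ⇒ b_2 = 12 − 12 − 0 = 0. So H_2 = 0.

H_0 = Z,  H_1 = Z_2,  H_2 = 0.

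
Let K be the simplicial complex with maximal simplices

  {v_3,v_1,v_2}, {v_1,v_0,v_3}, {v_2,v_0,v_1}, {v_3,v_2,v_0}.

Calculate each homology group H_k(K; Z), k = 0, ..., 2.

Take the total order v_0 < v_1 < v_2 < v_3 on the vertex set. Then K (dimension 2) consists of the simplices:

  0-simplices (4): [v_0], [v_1], [v_2], [v_3]
  1-simplices (6): [v_0,v_1], [v_0,v_2], [v_0,v_3], [v_1,v_2], [v_1,v_3], [v_2,v_3]
  2-simplices (4): [v_0,v_1,v_2], [v_0,v_1,v_3], [v_0,v_2,v_3], [v_1,v_2,v_3]

so the chain groups are C_0 ≅ Z^4, C_1 ≅ Z^6, C_2 ≅ Z^4.

∂_1: C_1 → C_0 maps an edge to its endpoints' difference, ∂[p,q] = q − p. For instance
  ∂[v_2,v_3] = [v_3] − [v_2].
The resulting 4×6 matrix has rank 3, and its Smith normal form has invariant factors (1,1,1).

∂_2: C_2 → C_1 acts by ∂[p,q,r] = [q,r] − [p,r] + [p,q]. For instance
  ∂[v_0,v_1,v_3] = [v_1,v_3] − [v_0,v_3] + [v_0,v_1],
  ∂[v_1,v_2,v_3] = [v_2,v_3] − [v_1,v_3] + [v_1,v_2].
This gives a 6×4 integer matrix of rank 3; reducing to Smith normal form yields diagonal entries (1,1,1).

Reading off H_k = ker ∂_k / im ∂_{k+1}:

  H_0: rank C_0 − rank ∂_1 = 4 − 3 = 1, and the invariant factors of ∂_1 are all 1, so H_0 ≅ Z.
  H_1: rank ker ∂_1 − rank ∂_2 = (6 − 3) − 3 = 0, and the invariant factors of ∂_2 are all 1, so H_1 ≅ 0.
  H_2: rank ker ∂_2 − rank ∂_3 = (4 − 3) − 0 = 1, and there is no ∂_3, so H_2 ≅ Z.

H_0 = Z,  H_1 = 0,  H_2 = Z.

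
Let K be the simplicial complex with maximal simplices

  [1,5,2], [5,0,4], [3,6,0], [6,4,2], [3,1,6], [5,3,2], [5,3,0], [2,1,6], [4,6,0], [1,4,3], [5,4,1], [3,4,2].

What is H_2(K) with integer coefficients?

H_2 ≅ 0.

Order the vertices as 0 < 1 < 2 < 3 < 4 < 5 < 6. Listing each simplex with vertices in this order, K has dimension 2 with simplices:

  0-simplices (7): [0], [1], [2], [3], [4], [5], [6]
  1-simplices (18): [0,3], [0,4], [0,5], [0,6], [1,2], [1,3], [1,4], [1,5], [1,6], [2,3], [2,4], [2,5], [2,6], [3,4], [3,5], [3,6], [4,5], [4,6]
  2-simplices (12): [0,3,5], [0,3,6], [0,4,5], [0,4,6], [1,2,5], [1,2,6], [1,3,4], [1,3,6], [1,4,5], [2,3,4], [2,3,5], [2,4,6]

giving chain groups C_0 ≅ Z^7, C_1 ≅ Z^18, C_2 ≅ Z^12.

∂_1: C_1 → C_0 is given by ∂[p,q] = [q] − [p].
The resulting 7×18 matrix has rank 6, and its Smith normal form has invariant factors (1,1,1,1,1,1).

The boundary map ∂_2: C_2 → C_1 sends each 2-simplex [p,q,r] to [q,r] − [p,r] + [p,q]. For instance
  ∂[2,3,4] = [3,4] − [2,4] + [2,3],
  ∂[1,2,5] = [2,5] − [1,5] + [1,2].
As a 18×12 matrix over Z this has rank 12, with invariant factors (1,1,1,1,1,1,1,1,1,1,1,2).

Reading off H_k = ker ∂_k / im ∂_{k+1}:

  H_2: rank ker ∂_2 − rank ∂_3 = (12 − 12) − 0 = 0, and there is no ∂_3, so H_2 ≅ 0.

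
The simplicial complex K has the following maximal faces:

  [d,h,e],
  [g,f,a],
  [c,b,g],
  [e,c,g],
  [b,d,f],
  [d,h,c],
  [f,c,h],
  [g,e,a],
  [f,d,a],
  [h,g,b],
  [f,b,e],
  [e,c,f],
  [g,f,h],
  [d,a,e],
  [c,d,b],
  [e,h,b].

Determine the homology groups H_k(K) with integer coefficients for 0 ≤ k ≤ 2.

Order the vertices as a < b < c < d < e < f < g < h. Listing each simplex with vertices in this order, K has dimension 2 with simplices:

  0-simplices (8): a, b, c, d, e, f, g, h
  1-simplices (24): ad, ae, af, ag, bc, bd, be, bf, bg, bh, cd, ce, cf, cg, ch, de, df, dh, ef, eg, eh, fg, fh, gh
  2-simplices (16): ade, adf, aeg, afg, bcd, bcg, bdf, bef, beh, bgh, cdh, cef, ceg, cfh, deh, fgh

giving chain groups C_0 ≅ Z^8, C_1 ≅ Z^24, C_2 ≅ Z^16.

Boundary ∂_1: C_1 → C_0 is given by ∂[p,q] = [q] − [p]. For instance
  ∂bf = f − b.
The 8×24 boundary matrix has rank 7 and Smith normal form diag(1,1,1,1,1,1,1).

∂_2: C_2 → C_1 sends each 2-simplex [p,q,r] to [q,r] − [p,r] + [p,q]. For instance
  ∂cdh = dh − ch + cd,
  ∂beh = eh − bh + be.
As a 24×16 matrix over Z this has rank 15, with invariant factors (1,1,1,1,1,1,1,1,1,1,1,1,1,1,1).

From H_k ≅ ker(∂_k) / im(∂_{k+1}) we obtain:

  H_0: rank C_0 − rank ∂_1 = 8 − 7 = 1, and the invariant factors of ∂_1 are all 1, so H_0 = Z.
  H_1: rank ker ∂_1 − rank ∂_2 = (24 − 7) − 15 = 2, and the invariant factors of ∂_2 are all 1, so H_1 = Z^2.
  H_2: rank ker ∂_2 − rank ∂_3 = (16 − 15) − 0 = 1, and there is no ∂_3, so H_2 = Z.

As a check, the Euler characteristic is 8 − 24 + 16 = 0, which agrees with 1 − 2 + 1 = 0.

H_0 ≅ Z,  H_1 ≅ Z^2,  H_2 ≅ Z.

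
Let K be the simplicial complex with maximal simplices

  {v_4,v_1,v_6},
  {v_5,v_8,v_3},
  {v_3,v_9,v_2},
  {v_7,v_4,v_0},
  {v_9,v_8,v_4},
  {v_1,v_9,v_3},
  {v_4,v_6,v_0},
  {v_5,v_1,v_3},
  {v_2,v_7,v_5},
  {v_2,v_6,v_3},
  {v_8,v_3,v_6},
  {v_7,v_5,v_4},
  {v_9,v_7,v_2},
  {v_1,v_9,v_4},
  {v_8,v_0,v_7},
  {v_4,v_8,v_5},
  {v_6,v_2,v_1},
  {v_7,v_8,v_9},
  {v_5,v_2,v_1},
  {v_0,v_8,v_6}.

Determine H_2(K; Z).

Take the total order v_0 < v_1 < v_2 < v_3 < v_4 < v_5 < v_6 < v_7 < v_8 < v_9 on the vertex set. Then K (dimension 2) consists of the simplices:

  0-simplices (10): [v_0], [v_1], [v_2], [v_3], [v_4], [v_5], [v_6], [v_7], [v_8], [v_9]
  1-simplices (30): (30 of them)
  2-simplices (20): (20 of them)

Hence C_0 ≅ Z^10, C_1 ≅ Z^30, C_2 ≅ Z^20.

∂_1: C_1 → C_0 maps an edge to its endpoints' difference, ∂[p,q] = q − p. For instance
  ∂[v_2,v_9] = [v_9] − [v_2].
As a 10×30 matrix over Z this has rank 9, with invariant factors (1,1,1,1,1,1,1,1,1).

∂_2: C_2 → C_1 sends each 2-simplex [p,q,r] to [q,r] − [p,r] + [p,q]. For instance
  ∂[v_1,v_4,v_6] = [v_4,v_6] − [v_1,v_6] + [v_1,v_4],
  ∂[v_0,v_4,v_6] = [v_4,v_6] − [v_0,v_6] + [v_0,v_4].
As a 30×20 matrix over Z this has rank 20, with invariant factors (1,1,1,1,1,1,1,1,1,1,1,1,1,1,1,1,1,1,1,2).

Computing H_k = (kernel of ∂_k) / (image of ∂_{k+1}):

  H_2: rank ker ∂_2 − rank ∂_3 = (20 − 20) − 0 = 0, and there is no ∂_3, so H_2 = 0.

H_2 = 0.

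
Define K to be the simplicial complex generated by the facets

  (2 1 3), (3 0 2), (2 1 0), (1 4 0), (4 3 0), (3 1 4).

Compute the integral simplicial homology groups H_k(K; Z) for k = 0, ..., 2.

H_0 = Z,  H_1 = 0,  H_2 = Z.

We work with the vertex ordering 0 < 1 < 2 < 3 < 4. The simplices of K, each written with vertices in increasing order, are:

  0-simplices (5): [0], [1], [2], [3], [4]
  1-simplices (9): [0,1], [0,2], [0,3], [0,4], [1,2], [1,3], [1,4], [2,3], [3,4]
  2-simplices (6): [0,1,2], [0,1,4], [0,2,3], [0,3,4], [1,2,3], [1,3,4]

so the chain groups are C_0 ≅ Z^5, C_1 ≅ Z^9, C_2 ≅ Z^6.

∂_1: C_1 → C_0 is given by ∂[p,q] = [q] − [p]. For instance
  ∂[0,3] = [3] − [0].
The resulting 5×9 matrix has rank 4, and its Smith normal form has invariant factors (1,1,1,1).

Boundary ∂_2: C_2 → C_1 acts by ∂[p,q,r] = [q,r] − [p,r] + [p,q]. For instance
  ∂[0,1,4] = [1,4] − [0,4] + [0,1],
  ∂[1,2,3] = [2,3] − [1,3] + [1,2].
The resulting 9×6 matrix has rank 5, and its Smith normal form has invariant factors (1,1,1,1,1).

Reading off H_k = ker ∂_k / im ∂_{k+1}:

  H_0: rank C_0 − rank ∂_1 = 5 − 4 = 1, and the invariant factors of ∂_1 are all 1, so H_0 = Z.
  H_1: rank ker ∂_1 − rank ∂_2 = (9 − 4) − 5 = 0, and the invariant factors of ∂_2 are all 1, so H_1 = 0.
  H_2: rank ker ∂_2 − rank ∂_3 = (6 − 5) − 0 = 1, and there is no ∂_3, so H_2 = Z.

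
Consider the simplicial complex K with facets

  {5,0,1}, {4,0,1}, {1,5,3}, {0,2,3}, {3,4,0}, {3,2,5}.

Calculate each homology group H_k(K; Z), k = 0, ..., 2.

Order the vertices as 0 < 1 < 2 < 3 < 4 < 5. Listing each simplex with vertices in this order, K has dimension 2 with simplices:

  0-simplices (6): [0], [1], [2], [3], [4], [5]
  1-simplices (12): [0,1], [0,2], [0,3], [0,4], [0,5], [1,3], [1,4], [1,5], [2,3], [2,5], [3,4], [3,5]
  2-simplices (6): [0,1,4], [0,1,5], [0,2,3], [0,3,4], [1,3,5], [2,3,5]

giving chain groups C_0 ≅ Z^6, C_1 ≅ Z^12, C_2 ≅ Z^6.

∂_1: C_1 → C_0 maps an edge to its endpoints' difference, ∂[p,q] = q − p. For instance
  ∂[2,5] = [5] − [2].
This gives a 6×12 integer matrix of rank 5; reducing to Smith normal form yields diagonal entries (1,1,1,1,1).

The boundary map ∂_2: C_2 → C_1 acts by ∂[p,q,r] = [q,r] − [p,r] + [p,q]. For instance
  ∂[2,3,5] = [3,5] − [2,5] + [2,3],
  ∂[0,1,5] = [1,5] − [0,5] + [0,1].
The 12×6 boundary matrix has rank 6 and Smith normal form diag(1,1,1,1,1,1).

Computing H_k = (kernel of ∂_k) / (image of ∂_{k+1}):

  H_0: rank C_0 − rank ∂_1 = 6 − 5 = 1, and the invariant factors of ∂_1 are all 1, so H_0 ≅ Z.
  H_1: rank ker ∂_1 − rank ∂_2 = (12 − 5) − 6 = 1, and the invariant factors of ∂_2 are all 1, so H_1 ≅ Z.
  H_2: rank ker ∂_2 − rank ∂_3 = (6 − 6) − 0 = 0, and there is no ∂_3, so H_2 ≅ 0.

H_0 ≅ Z,  H_1 ≅ Z,  H_2 = 0.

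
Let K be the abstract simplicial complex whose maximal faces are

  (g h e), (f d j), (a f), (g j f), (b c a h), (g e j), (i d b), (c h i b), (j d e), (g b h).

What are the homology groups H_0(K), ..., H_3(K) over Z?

H_0 ≅ Z,  H_1 ≅ Z^2,  H_2 = 0,  H_3 = 0.

Order the vertices as a < b < c < d < e < f < g < h < i < j. Listing each simplex with vertices in this order, K has dimension 3 with simplices:

  0-simplices (10): a, b, c, d, e, f, g, h, i, j
  1-simplices (23): ab, ac, af, ah, bc, bd, bg, bh, bi, ch, ci, de, df, di, dj, eg, eh, ej, fg, fj, gh, gj, hi
  2-simplices (14): abc, abh, ach, bch, bci, bdi, bgh, bhi, chi, dej, dfj, egh, egj, fgj
  3-simplices (2): abch, bchi

so the chain groups are C_0 ≅ Z^10, C_1 ≅ Z^23, C_2 ≅ Z^14, C_3 ≅ Z^2.

Boundary ∂_1: C_1 → C_0 sends each edge [p,q] (with p < q) to q − p. For instance
  ∂bd = d − b.
As a 10×23 matrix over Z this has rank 9, with invariant factors (1,1,1,1,1,1,1,1,1).

The boundary map ∂_2: C_2 → C_1 acts by ∂[p,q,r] = [q,r] − [p,r] + [p,q]. For instance
  ∂abh = bh − ah + ab,
  ∂fgj = gj − fj + fg.
The resulting 23×14 matrix has rank 12, and its Smith normal form has invariant factors (1,1,1,1,1,1,1,1,1,1,1,1).

The boundary map ∂_3: C_3 → C_2 sends each 3-simplex σ to the alternating sum Σ_i (−1)^i (σ with its i-th vertex removed). For instance
  ∂bchi = chi − bhi + bci − bch,
  ∂abch = bch − ach + abh − abc.
The 14×2 boundary matrix has rank 2 and Smith normal form diag(1,1).

Now H_k = ker ∂_k / im ∂_{k+1}, so:

  H_0: rank C_0 − rank ∂_1 = 10 − 9 = 1, and the invariant factors of ∂_1 are all 1, so H_0 = Z.
  H_1: rank ker ∂_1 − rank ∂_2 = (23 − 9) − 12 = 2, and the invariant factors of ∂_2 are all 1, so H_1 = Z^2.
  H_2: rank ker ∂_2 − rank ∂_3 = (14 − 12) − 2 = 0, and the invariant factors of ∂_3 are all 1, so H_2 = 0.
  H_3: rank ker ∂_3 − rank ∂_4 = (2 − 2) − 0 = 0, and there is no ∂_4, so H_3 = 0.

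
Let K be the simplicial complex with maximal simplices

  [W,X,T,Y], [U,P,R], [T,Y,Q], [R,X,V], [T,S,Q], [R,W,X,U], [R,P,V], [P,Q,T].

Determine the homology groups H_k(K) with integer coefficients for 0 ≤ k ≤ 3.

K has 10 vertices, 22 edges, 14 triangles, 2 3-simplices.
rank ∂_0 = 0, rank ∂_1 = 9 ⇒ b_0 = 10 − 0 − 9 = 1; all invariant factors of ∂_1 are 1 so no torsion. So H_0 ≅ Z.
rank ∂_1 = 9, rank ∂_2 = 12 ⇒ b_1 = 22 − 9 − 12 = 1; all invariant factors of ∂_2 are 1 so no torsion. So H_1 ≅ Z.
rank ∂_2 = 12, rank ∂_3 = 2 ⇒ b_2 = 14 − 12 − 2 = 0; all invariant factors of ∂_3 are 1 so no torsion. So H_2 ≅ 0.
rank ∂_3 = 2, rank ∂_4 = 0 ⇒ b_3 = 2 − 2 − 0 = 0. So H_3 ≅ 0.

H_0 ≅ Z,  H_1 ≅ Z,  H_2 = 0,  H_3 = 0.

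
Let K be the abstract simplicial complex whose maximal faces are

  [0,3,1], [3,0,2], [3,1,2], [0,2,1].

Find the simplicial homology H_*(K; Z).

H_0 = Z,  H_1 = 0,  H_2 = Z.

We work with the vertex ordering 0 < 1 < 2 < 3. The simplices of K, each written with vertices in increasing order, are:

  0-simplices (4): [0], [1], [2], [3]
  1-simplices (6): [0,1], [0,2], [0,3], [1,2], [1,3], [2,3]
  2-simplices (4): [0,1,2], [0,1,3], [0,2,3], [1,2,3]

Hence C_0 ≅ Z^4, C_1 ≅ Z^6, C_2 ≅ Z^4.

The boundary map ∂_1: C_1 → C_0 sends each edge [p,q] (with p < q) to q − p.
The 4×6 boundary matrix has rank 3 and Smith normal form diag(1,1,1).

The boundary map ∂_2: C_2 → C_1 sends each 2-simplex [p,q,r] to [q,r] − [p,r] + [p,q]. For instance
  ∂[0,1,2] = [1,2] − [0,2] + [0,1],
  ∂[0,2,3] = [2,3] − [0,3] + [0,2].
As a 6×4 matrix over Z this has rank 3, with invariant factors (1,1,1).

Computing H_k = (kernel of ∂_k) / (image of ∂_{k+1}):

  H_0: rank C_0 − rank ∂_1 = 4 − 3 = 1, and the invariant factors of ∂_1 are all 1, so H_0 ≅ Z.
  H_1: rank ker ∂_1 − rank ∂_2 = (6 − 3) − 3 = 0, and the invariant factors of ∂_2 are all 1, so H_1 ≅ 0.
  H_2: rank ker ∂_2 − rank ∂_3 = (4 − 3) − 0 = 1, and there is no ∂_3, so H_2 ≅ Z.

As a check, the Euler characteristic is 4 − 6 + 4 = 2, which agrees with 1 − 0 + 1 = 2.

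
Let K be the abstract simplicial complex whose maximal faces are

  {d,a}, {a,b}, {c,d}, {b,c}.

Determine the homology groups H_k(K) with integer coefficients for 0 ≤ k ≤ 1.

Order the vertices as a < b < c < d. Listing each simplex with vertices in this order, K has dimension 1 with simplices:

  0-simplices (4): a, b, c, d
  1-simplices (4): ab, ad, bc, cd

so the chain groups are C_0 ≅ Z^4, C_1 ≅ Z^4.

Boundary ∂_1: C_1 → C_0 maps an edge to its endpoints' difference, ∂[p,q] = q − p. For instance
  ∂ad = d − a.
As a 4×4 matrix over Z this has rank 3, with invariant factors (1,1,1).

Now H_k = ker ∂_k / im ∂_{k+1}, so:

  H_0: rank C_0 − rank ∂_1 = 4 − 3 = 1, and the invariant factors of ∂_1 are all 1, so H_0 = Z.
  H_1: rank ker ∂_1 − rank ∂_2 = (4 − 3) − 0 = 1, and there is no ∂_2, so H_1 = Z.

H_0 = Z,  H_1 = Z.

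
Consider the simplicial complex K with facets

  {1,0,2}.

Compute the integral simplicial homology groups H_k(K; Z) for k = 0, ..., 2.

H_0 ≅ Z,  H_1 = 0,  H_2 = 0.

K has 3 vertices, 3 edges, 1 triangle.
rank ∂_0 = 0, rank ∂_1 = 2 ⇒ b_0 = 3 − 0 − 2 = 1; all invariant factors of ∂_1 are 1 so no torsion. So H_0 = Z.
rank ∂_1 = 2, rank ∂_2 = 1 ⇒ b_1 = 3 − 2 − 1 = 0; all invariant factors of ∂_2 are 1 so no torsion. So H_1 = 0.
rank ∂_2 = 1, rank ∂_3 = 0 ⇒ b_2 = 1 − 1 − 0 = 0. So H_2 = 0.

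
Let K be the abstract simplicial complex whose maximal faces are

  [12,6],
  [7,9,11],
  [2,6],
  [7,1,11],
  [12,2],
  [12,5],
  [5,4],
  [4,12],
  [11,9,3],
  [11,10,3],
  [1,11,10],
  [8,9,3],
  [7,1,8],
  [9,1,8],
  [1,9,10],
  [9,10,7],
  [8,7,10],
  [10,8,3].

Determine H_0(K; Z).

H_0 ≅ Z^2.

Fix the vertex order 1 < 2 < 3 < 4 < 5 < 6 < 7 < 8 < 9 < 10 < 11 < 12 and write every simplex with vertices in increasing order. Then dim K = 2 and the simplices of K are:

  0-simplices (12): [1], [2], [3], [4], [5], [6], [7], [8], [9], [10], [11], [12]
  1-simplices (24): (24 of them)
  2-simplices (12): [1,7,8], [1,7,11], [1,8,9], [1,9,10], [1,10,11], [3,8,9], [3,8,10], [3,9,11], [3,10,11], [7,8,10], [7,9,10], [7,9,11]

giving chain groups C_0 ≅ Z^12, C_1 ≅ Z^24, C_2 ≅ Z^12.

∂_1: C_1 → C_0 is given by ∂[p,q] = [q] − [p].
The resulting 12×24 matrix has rank 10, and its Smith normal form has invariant factors (1,1,1,1,1,1,1,1,1,1).

Boundary ∂_2: C_2 → C_1 sends each 2-simplex [p,q,r] to [q,r] − [p,r] + [p,q]. For instance
  ∂[3,8,9] = [8,9] − [3,9] + [3,8],
  ∂[1,7,11] = [7,11] − [1,11] + [1,7].
As a 24×12 matrix over Z this has rank 12, with invariant factors (1,1,1,1,1,1,1,1,1,1,1,2).

Reading off H_k = ker ∂_k / im ∂_{k+1}:

  H_0: rank C_0 − rank ∂_1 = 12 − 10 = 2, and the invariant factors of ∂_1 are all 1, so H_0 ≅ Z^2.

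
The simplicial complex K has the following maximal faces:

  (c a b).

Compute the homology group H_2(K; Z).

Fix the vertex order a < b < c and write every simplex with vertices in increasing order. Then dim K = 2 and the simplices of K are:

  0-simplices (3): a, b, c
  1-simplices (3): ab, ac, bc
  2-simplices (1): abc

Hence C_0 ≅ Z^3, C_1 ≅ Z^3, C_2 ≅ Z^1.

Boundary ∂_1: C_1 → C_0 maps an edge to its endpoints' difference, ∂[p,q] = q − p.
This gives a 3×3 integer matrix of rank 2; reducing to Smith normal form yields diagonal entries (1,1).

Boundary ∂_2: C_2 → C_1 sends each 2-simplex [p,q,r] to [q,r] − [p,r] + [p,q]. For instance
  ∂abc = bc − ac + ab.
The resulting 3×1 matrix has rank 1, and its Smith normal form has invariant factors (1).

Reading off H_k = ker ∂_k / im ∂_{k+1}:

  H_2: rank ker ∂_2 − rank ∂_3 = (1 − 1) − 0 = 0, and there is no ∂_3, so H_2 ≅ 0.

H_2 = 0.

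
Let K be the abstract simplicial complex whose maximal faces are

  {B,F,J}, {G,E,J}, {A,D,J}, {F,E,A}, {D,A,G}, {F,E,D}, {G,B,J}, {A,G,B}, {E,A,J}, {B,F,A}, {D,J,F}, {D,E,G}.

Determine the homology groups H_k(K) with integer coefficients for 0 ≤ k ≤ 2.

Order the vertices as A < B < D < E < F < G < J. Listing each simplex with vertices in this order, K has dimension 2 with simplices:

  0-simplices (7): A, B, D, E, F, G, J
  1-simplices (18): AB, AD, AE, AF, AG, AJ, BF, BG, BJ, DE, DF, DG, DJ, EF, EG, EJ, FJ, GJ
  2-simplices (12): ABF, ABG, ADG, ADJ, AEF, AEJ, BFJ, BGJ, DEF, DEG, DFJ, EGJ

so the chain groups are C_0 ≅ Z^7, C_1 ≅ Z^18, C_2 ≅ Z^12.

The boundary map ∂_1: C_1 → C_0 is given by ∂[p,q] = [q] − [p]. For instance
  ∂GJ = J − G.
The 7×18 boundary matrix has rank 6 and Smith normal form diag(1,1,1,1,1,1).

∂_2: C_2 → C_1 sends each 2-simplex [p,q,r] to [q,r] − [p,r] + [p,q]. For instance
  ∂DFJ = FJ − DJ + DF,
  ∂BGJ = GJ − BJ + BG.
The resulting 18×12 matrix has rank 12, and its Smith normal form has invariant factors (1,1,1,1,1,1,1,1,1,1,1,2).

Now H_k = ker ∂_k / im ∂_{k+1}, so:

  H_0: rank C_0 − rank ∂_1 = 7 − 6 = 1, and the invariant factors of ∂_1 are all 1, so H_0 = Z.
  H_1: rank ker ∂_1 − rank ∂_2 = (18 − 6) − 12 = 0, and ∂_2 has invariant factor 2 > 1, so H_1 = Z/2Z.
  H_2: rank ker ∂_2 − rank ∂_3 = (12 − 12) − 0 = 0, and there is no ∂_3, so H_2 = 0.

H_0 = Z,  H_1 = Z/2Z,  H_2 = 0.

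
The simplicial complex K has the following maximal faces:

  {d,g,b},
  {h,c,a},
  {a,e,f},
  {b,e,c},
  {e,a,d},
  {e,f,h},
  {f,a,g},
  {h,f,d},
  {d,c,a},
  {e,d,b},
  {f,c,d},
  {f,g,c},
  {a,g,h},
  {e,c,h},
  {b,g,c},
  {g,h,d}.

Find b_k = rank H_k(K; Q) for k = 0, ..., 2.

b_0 = 1, b_1 = 2, b_2 = 1.

Take the total order a < b < c < d < e < f < g < h on the vertex set. Then K (dimension 2) consists of the simplices:

  0-simplices (8): a, b, c, d, e, f, g, h
  1-simplices (24): ac, ad, ae, af, ag, ah, bc, bd, be, bg, cd, ce, cf, cg, ch, de, df, dg, dh, ef, eh, fg, fh, gh
  2-simplices (16): acd, ach, ade, aef, afg, agh, bce, bcg, bde, bdg, cdf, ceh, cfg, dfh, dgh, efh

so the chain groups are C_0 ≅ Z^8, C_1 ≅ Z^24, C_2 ≅ Z^16.

The boundary map ∂_1: C_1 → C_0 is given by ∂[p,q] = [q] − [p]. For instance
  ∂bd = d − b.
This gives a 8×24 integer matrix of rank 7; reducing to Smith normal form yields diagonal entries (1,1,1,1,1,1,1).

The boundary map ∂_2: C_2 → C_1 sends each 2-simplex [p,q,r] to [q,r] − [p,r] + [p,q]. For instance
  ∂bcg = cg − bg + bc,
  ∂ach = ch − ah + ac.
As a 24×16 matrix over Z this has rank 15, with invariant factors (1,1,1,1,1,1,1,1,1,1,1,1,1,1,1).

Now H_k = ker ∂_k / im ∂_{k+1}, so:

  H_0: rank C_0 − rank ∂_1 = 8 − 7 = 1, and the invariant factors of ∂_1 are all 1, so H_0 = Z.
  H_1: rank ker ∂_1 − rank ∂_2 = (24 − 7) − 15 = 2, and the invariant factors of ∂_2 are all 1, so H_1 = Z^2.
  H_2: rank ker ∂_2 − rank ∂_3 = (16 − 15) − 0 = 1, and there is no ∂_3, so H_2 = Z.

As a check, the Euler characteristic is 8 − 24 + 16 = 0, which agrees with 1 − 2 + 1 = 0.
(K is a triangulation of the torus T^2.)

Hence the Betti numbers are b_0 = 1, b_1 = 2, b_2 = 1.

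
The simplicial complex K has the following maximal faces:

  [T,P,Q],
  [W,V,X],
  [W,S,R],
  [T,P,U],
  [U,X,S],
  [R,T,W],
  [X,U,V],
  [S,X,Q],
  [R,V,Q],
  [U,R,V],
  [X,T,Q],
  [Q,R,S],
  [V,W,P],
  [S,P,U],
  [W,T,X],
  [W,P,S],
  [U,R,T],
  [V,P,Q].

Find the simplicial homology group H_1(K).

H_1 ≅ Z^2.

We work with the vertex ordering P < Q < R < S < T < U < V < W < X. The simplices of K, each written with vertices in increasing order, are:

  0-simplices (9): P, Q, R, S, T, U, V, W, X
  1-simplices (27): PQ, PS, PT, PU, PV, PW, QR, QS, QT, QV, QX, RS, RT, RU, RV, RW, SU, SW, SX, TU, TW, TX, UV, UX, VW, VX, WX
  2-simplices (18): PQT, PQV, PSU, PSW, PTU, PVW, QRS, QRV, QSX, QTX, RSW, RTU, RTW, RUV, SUX, TWX, UVX, VWX

giving chain groups C_0 ≅ Z^9, C_1 ≅ Z^27, C_2 ≅ Z^18.

The boundary map ∂_1: C_1 → C_0 maps an edge to its endpoints' difference, ∂[p,q] = q − p. For instance
  ∂QX = X − Q.
As a 9×27 matrix over Z this has rank 8, with invariant factors (1,1,1,1,1,1,1,1).

Boundary ∂_2: C_2 → C_1 maps a triangle to the signed sum of its edges. For instance
  ∂RSW = SW − RW + RS,
  ∂PSW = SW − PW + PS.
As a 27×18 matrix over Z this has rank 17, with invariant factors (1,1,1,1,1,1,1,1,1,1,1,1,1,1,1,1,1).

Now H_k = ker ∂_k / im ∂_{k+1}, so:

  H_1: rank ker ∂_1 − rank ∂_2 = (27 − 8) − 17 = 2, and the invariant factors of ∂_2 are all 1, so H_1 = Z^2.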